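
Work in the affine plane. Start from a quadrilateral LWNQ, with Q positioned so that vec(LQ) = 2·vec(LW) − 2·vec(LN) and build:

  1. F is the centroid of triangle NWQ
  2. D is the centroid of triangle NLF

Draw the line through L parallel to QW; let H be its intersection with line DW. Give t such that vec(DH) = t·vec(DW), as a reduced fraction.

Assign L = (0, 0), W = (1, 0), N = (0, 1), Q = (2, -2) — the answer is frame-independent, so this choice is without loss of generality.
1. F is the centroid of triangle NWQ ⇒ F = (1, -1/3)
2. D is the centroid of triangle NLF ⇒ D = (1/3, 2/9)
through L parallel to QW: direction (-1, 2); meets DW at H = (-1/5, 2/5)
H = D + t·(W−D) with t = -4/5

t = -4/5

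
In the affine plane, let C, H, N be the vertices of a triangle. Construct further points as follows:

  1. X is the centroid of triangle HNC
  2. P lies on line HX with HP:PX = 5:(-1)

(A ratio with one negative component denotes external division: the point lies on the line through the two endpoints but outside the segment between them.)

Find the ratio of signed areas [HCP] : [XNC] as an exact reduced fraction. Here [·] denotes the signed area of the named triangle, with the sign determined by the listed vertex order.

Work in coordinates with C = (0, 0), H = (1, 0), N = (0, 1).
1. X is the centroid of triangle HNC ⇒ X = (1/3, 1/3)
2. P lies on line HX with HP:PX = 5:(-1) ⇒ P = (1/6, 5/12)
2·[HCP] = -5/12, 2·[XNC] = 1/3
[HCP]:[XNC] = -5/12:1/3 = -5/4

[HCP]:[XNC] = -5/4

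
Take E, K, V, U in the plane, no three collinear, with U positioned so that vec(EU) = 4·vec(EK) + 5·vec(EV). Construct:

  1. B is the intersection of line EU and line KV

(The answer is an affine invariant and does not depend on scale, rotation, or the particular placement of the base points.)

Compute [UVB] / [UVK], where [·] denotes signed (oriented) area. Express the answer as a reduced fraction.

Set E = (0, 0), K = (1, 0), V = (0, 1), U = (4, 5); any affine frame gives the same invariant.
1. B is the intersection of line EU and line KV ⇒ B = (4/9, 5/9)
2·[UVB] = 32/9, 2·[UVK] = 8
[UVB]:[UVK] = 32/9:8 = 4/9

[UVB]:[UVK] = 4/9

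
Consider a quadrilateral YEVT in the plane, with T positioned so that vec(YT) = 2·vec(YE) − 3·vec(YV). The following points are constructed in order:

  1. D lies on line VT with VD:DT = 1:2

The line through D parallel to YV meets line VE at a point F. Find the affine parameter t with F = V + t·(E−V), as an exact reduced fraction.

t = 2/3

Assign Y = (0, 0), E = (1, 0), V = (0, 1), T = (2, -3) — the answer is frame-independent, so this choice is without loss of generality.
1. D lies on line VT with VD:DT = 1:2 ⇒ D = (2/3, -1/3)
through D parallel to YV: direction (0, 1); meets VE at F = (2/3, 1/3)
F = V + t·(E−V) with t = 2/3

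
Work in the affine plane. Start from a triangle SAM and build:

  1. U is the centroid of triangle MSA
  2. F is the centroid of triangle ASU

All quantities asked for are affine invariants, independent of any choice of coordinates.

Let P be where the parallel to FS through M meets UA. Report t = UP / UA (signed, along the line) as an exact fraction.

Assign S = (0, 0), A = (1, 0), M = (0, 1) — the answer is frame-independent, so this choice is without loss of generality.
1. U is the centroid of triangle MSA ⇒ U = (1/3, 1/3)
2. F is the centroid of triangle ASU ⇒ F = (4/9, 1/9)
through M parallel to FS: direction (-4/9, -1/9); meets UA at P = (-2/3, 5/6)
P = U + t·(A−U) with t = -3/2

t = -3/2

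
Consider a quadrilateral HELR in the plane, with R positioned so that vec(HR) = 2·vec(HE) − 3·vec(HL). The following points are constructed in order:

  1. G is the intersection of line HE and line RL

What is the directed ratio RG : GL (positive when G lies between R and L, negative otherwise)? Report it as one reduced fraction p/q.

RG:GL = 3

Assign H = (0, 0), E = (1, 0), L = (0, 1), R = (2, -3) — the answer is frame-independent, so this choice is without loss of generality.
1. G is the intersection of line HE and line RL ⇒ G = (1/2, 0)
G = R + t·(L−R) with t = 3/4, so RG:GL = t:(1−t) = 3/4:1/4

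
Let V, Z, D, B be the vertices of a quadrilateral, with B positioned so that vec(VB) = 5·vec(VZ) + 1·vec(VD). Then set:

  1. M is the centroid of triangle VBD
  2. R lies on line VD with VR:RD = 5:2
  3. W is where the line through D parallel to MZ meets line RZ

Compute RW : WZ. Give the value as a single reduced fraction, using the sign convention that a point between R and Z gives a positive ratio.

RW:WZ = -1/7

Set V = (0, 0), Z = (1, 0), D = (0, 1), B = (5, 1); any affine frame gives the same invariant.
1. M is the centroid of triangle VBD ⇒ M = (5/3, 2/3)
2. R lies on line VD with VR:RD = 5:2 ⇒ R = (0, 5/7)
3. W is where the line through D parallel to MZ meets line RZ ⇒ W = (-1/6, 5/6)
W = R + t·(Z−R) with t = -1/6, so RW:WZ = t:(1−t) = -1/6:7/6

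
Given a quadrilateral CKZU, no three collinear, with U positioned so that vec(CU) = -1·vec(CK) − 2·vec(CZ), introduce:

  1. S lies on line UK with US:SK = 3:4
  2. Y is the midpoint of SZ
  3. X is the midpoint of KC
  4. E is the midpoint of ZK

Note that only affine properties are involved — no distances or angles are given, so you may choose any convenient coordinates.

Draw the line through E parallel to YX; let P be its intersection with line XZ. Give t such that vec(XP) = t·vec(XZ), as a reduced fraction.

t = 8/17

Choose coordinates C = (0, 0), K = (1, 0), Z = (0, 1), U = (-1, -2).
1. S lies on line UK with US:SK = 3:4 ⇒ S = (-1/7, -8/7)
2. Y is the midpoint of SZ ⇒ Y = (-1/14, -1/14)
3. X is the midpoint of KC ⇒ X = (1/2, 0)
4. E is the midpoint of ZK ⇒ E = (1/2, 1/2)
through E parallel to YX: direction (4/7, 1/14); meets XZ at P = (9/34, 8/17)
P = X + t·(Z−X) with t = 8/17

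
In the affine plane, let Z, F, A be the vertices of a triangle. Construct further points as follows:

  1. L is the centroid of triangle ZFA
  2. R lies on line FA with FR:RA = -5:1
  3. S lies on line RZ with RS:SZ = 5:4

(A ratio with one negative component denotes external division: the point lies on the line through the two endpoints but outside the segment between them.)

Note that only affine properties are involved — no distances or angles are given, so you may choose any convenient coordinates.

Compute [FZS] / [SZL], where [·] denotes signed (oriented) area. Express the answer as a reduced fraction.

[FZS]:[SZL] = -5/2

Work in coordinates with Z = (0, 0), F = (1, 0), A = (0, 1).
1. L is the centroid of triangle ZFA ⇒ L = (1/3, 1/3)
2. R lies on line FA with FR:RA = -5:1 ⇒ R = (-1/4, 5/4)
3. S lies on line RZ with RS:SZ = 5:4 ⇒ S = (-1/9, 5/9)
2·[FZS] = -5/9, 2·[SZL] = 2/9
[FZS]:[SZL] = -5/9:2/9 = -5/2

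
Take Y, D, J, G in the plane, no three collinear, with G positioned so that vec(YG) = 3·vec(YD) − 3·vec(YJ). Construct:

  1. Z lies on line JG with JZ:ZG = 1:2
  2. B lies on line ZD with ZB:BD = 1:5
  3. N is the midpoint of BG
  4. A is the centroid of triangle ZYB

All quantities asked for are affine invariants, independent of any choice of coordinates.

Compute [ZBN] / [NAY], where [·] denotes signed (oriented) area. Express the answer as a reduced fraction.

[ZBN]:[NAY] = -3/37

Work in coordinates with Y = (0, 0), D = (1, 0), J = (0, 1), G = (3, -3).
1. Z lies on line JG with JZ:ZG = 1:2 ⇒ Z = (1, -1/3)
2. B lies on line ZD with ZB:BD = 1:5 ⇒ B = (1, -5/18)
3. N is the midpoint of BG ⇒ N = (2, -59/36)
4. A is the centroid of triangle ZYB ⇒ A = (2/3, -11/54)
2·[ZBN] = -1/18, 2·[NAY] = 37/54
[ZBN]:[NAY] = -1/18:37/54 = -3/37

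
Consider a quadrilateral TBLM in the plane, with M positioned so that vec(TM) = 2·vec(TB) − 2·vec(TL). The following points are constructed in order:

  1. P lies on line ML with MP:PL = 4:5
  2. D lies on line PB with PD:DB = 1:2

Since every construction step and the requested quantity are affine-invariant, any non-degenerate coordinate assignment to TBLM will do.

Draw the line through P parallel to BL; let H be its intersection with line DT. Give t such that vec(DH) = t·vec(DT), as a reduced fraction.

Choose coordinates T = (0, 0), B = (1, 0), L = (0, 1), M = (2, -2).
1. P lies on line ML with MP:PL = 4:5 ⇒ P = (10/9, -2/3)
2. D lies on line PB with PD:DB = 1:2 ⇒ D = (29/27, -4/9)
through P parallel to BL: direction (-1, 1); meets DT at H = (116/153, -16/51)
H = D + t·(T−D) with t = 5/17

t = 5/17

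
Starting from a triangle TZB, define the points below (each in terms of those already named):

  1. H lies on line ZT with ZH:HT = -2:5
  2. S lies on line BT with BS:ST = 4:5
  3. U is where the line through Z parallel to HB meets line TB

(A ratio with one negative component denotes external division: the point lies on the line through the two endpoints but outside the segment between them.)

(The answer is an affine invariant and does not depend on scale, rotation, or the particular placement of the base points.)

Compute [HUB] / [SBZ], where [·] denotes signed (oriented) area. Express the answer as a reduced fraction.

Set T = (0, 0), Z = (1, 0), B = (0, 1); any affine frame gives the same invariant.
1. H lies on line ZT with ZH:HT = -2:5 ⇒ H = (5/3, 0)
2. S lies on line BT with BS:ST = 4:5 ⇒ S = (0, 5/9)
3. U is where the line through Z parallel to HB meets line TB ⇒ U = (0, 3/5)
2·[HUB] = -2/3, 2·[SBZ] = -4/9
[HUB]:[SBZ] = -2/3:-4/9 = 3/2

[HUB]:[SBZ] = 3/2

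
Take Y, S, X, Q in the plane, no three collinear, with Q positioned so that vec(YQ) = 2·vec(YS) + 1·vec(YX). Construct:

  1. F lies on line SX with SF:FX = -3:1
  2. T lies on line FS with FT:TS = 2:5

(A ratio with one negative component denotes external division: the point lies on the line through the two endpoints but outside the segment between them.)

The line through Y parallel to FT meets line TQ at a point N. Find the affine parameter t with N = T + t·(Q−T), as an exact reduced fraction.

t = -1/2

Choose coordinates Y = (0, 0), S = (1, 0), X = (0, 1), Q = (2, 1).
1. F lies on line SX with SF:FX = -3:1 ⇒ F = (-1/2, 3/2)
2. T lies on line FS with FT:TS = 2:5 ⇒ T = (-1/14, 15/14)
through Y parallel to FT: direction (3/7, -3/7); meets TQ at N = (-31/28, 31/28)
N = T + t·(Q−T) with t = -1/2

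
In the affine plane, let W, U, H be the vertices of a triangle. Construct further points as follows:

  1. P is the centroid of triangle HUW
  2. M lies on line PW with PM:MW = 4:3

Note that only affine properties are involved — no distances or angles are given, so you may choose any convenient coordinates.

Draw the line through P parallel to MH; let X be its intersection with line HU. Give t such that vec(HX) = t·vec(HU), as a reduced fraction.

t = 4/15

Assign W = (0, 0), U = (1, 0), H = (0, 1) — the answer is frame-independent, so this choice is without loss of generality.
1. P is the centroid of triangle HUW ⇒ P = (1/3, 1/3)
2. M lies on line PW with PM:MW = 4:3 ⇒ M = (1/7, 1/7)
through P parallel to MH: direction (-1/7, 6/7); meets HU at X = (4/15, 11/15)
X = H + t·(U−H) with t = 4/15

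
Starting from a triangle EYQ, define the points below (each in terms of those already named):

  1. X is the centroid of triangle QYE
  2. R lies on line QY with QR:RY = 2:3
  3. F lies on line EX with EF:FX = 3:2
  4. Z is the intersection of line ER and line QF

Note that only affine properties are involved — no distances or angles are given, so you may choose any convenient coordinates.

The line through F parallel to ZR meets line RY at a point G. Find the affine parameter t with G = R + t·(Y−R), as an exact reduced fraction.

Set E = (0, 0), Y = (1, 0), Q = (0, 1); any affine frame gives the same invariant.
1. X is the centroid of triangle QYE ⇒ X = (1/3, 1/3)
2. R lies on line QY with QR:RY = 2:3 ⇒ R = (2/5, 3/5)
3. F lies on line EX with EF:FX = 3:2 ⇒ F = (1/5, 1/5)
4. Z is the intersection of line ER and line QF ⇒ Z = (2/11, 3/11)
through F parallel to ZR: direction (12/55, 18/55); meets RY at G = (11/25, 14/25)
G = R + t·(Y−R) with t = 1/15

t = 1/15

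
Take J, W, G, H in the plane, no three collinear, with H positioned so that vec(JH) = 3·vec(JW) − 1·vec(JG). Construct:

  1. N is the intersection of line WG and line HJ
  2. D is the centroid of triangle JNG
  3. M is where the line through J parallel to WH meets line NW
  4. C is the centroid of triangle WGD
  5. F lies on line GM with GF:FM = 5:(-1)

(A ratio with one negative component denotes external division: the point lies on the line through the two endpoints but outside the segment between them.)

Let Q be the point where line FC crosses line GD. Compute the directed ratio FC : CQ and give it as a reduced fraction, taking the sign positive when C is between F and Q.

FC:CQ = 13/2

Set J = (0, 0), W = (1, 0), G = (0, 1), H = (3, -1); any affine frame gives the same invariant.
1. N is the intersection of line WG and line HJ ⇒ N = (3/2, -1/2)
2. D is the centroid of triangle JNG ⇒ D = (1/2, 1/6)
3. M is where the line through J parallel to WH meets line NW ⇒ M = (2, -1)
4. C is the centroid of triangle WGD ⇒ C = (1/2, 7/18)
5. F lies on line GM with GF:FM = 5:(-1) ⇒ F = (5/2, -3/2)
line FC meets GD at Q = (5/26, 53/78)
C = F + t·(Q−F) with t = 13/15, so FC:CQ = 13/15:2/15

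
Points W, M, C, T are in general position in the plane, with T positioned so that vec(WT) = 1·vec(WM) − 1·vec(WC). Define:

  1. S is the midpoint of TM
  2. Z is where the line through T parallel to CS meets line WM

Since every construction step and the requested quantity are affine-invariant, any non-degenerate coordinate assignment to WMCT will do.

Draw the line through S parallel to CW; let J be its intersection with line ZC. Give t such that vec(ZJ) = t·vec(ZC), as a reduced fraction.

t = -2

Work in coordinates with W = (0, 0), M = (1, 0), C = (0, 1), T = (1, -1).
1. S is the midpoint of TM ⇒ S = (1, -1/2)
2. Z is where the line through T parallel to CS meets line WM ⇒ Z = (1/3, 0)
through S parallel to CW: direction (0, -1); meets ZC at J = (1, -2)
J = Z + t·(C−Z) with t = -2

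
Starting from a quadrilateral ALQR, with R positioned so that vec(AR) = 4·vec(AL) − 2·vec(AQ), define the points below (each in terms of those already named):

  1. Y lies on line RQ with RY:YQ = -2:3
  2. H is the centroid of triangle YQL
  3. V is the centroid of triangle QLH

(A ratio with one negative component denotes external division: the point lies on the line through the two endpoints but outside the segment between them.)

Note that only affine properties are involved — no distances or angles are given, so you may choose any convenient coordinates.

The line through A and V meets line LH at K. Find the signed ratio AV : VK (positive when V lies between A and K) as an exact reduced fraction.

AV:VK = -8

Choose coordinates A = (0, 0), L = (1, 0), Q = (0, 1), R = (4, -2).
1. Y lies on line RQ with RY:YQ = -2:3 ⇒ Y = (12, -8)
2. H is the centroid of triangle YQL ⇒ H = (13/3, -7/3)
3. V is the centroid of triangle QLH ⇒ V = (16/9, -4/9)
line AV meets LH at K = (14/9, -7/18)
V = A + t·(K−A) with t = 8/7, so AV:VK = 8/7:-1/7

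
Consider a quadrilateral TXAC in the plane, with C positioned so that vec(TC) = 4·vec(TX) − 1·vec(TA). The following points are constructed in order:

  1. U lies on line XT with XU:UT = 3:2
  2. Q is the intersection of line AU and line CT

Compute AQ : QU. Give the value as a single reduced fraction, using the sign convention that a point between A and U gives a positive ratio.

AQ:QU = -10

Work in coordinates with T = (0, 0), X = (1, 0), A = (0, 1), C = (4, -1).
1. U lies on line XT with XU:UT = 3:2 ⇒ U = (2/5, 0)
2. Q is the intersection of line AU and line CT ⇒ Q = (4/9, -1/9)
Q = A + t·(U−A) with t = 10/9, so AQ:QU = t:(1−t) = 10/9:-1/9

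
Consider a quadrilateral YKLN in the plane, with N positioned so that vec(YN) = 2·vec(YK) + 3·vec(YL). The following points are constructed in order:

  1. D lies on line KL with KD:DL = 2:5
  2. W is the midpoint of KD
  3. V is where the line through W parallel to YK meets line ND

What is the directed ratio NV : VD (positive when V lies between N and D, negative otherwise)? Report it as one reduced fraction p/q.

Work in coordinates with Y = (0, 0), K = (1, 0), L = (0, 1), N = (2, 3).
1. D lies on line KL with KD:DL = 2:5 ⇒ D = (5/7, 2/7)
2. W is the midpoint of KD ⇒ W = (6/7, 1/7)
3. V is where the line through W parallel to YK meets line ND ⇒ V = (86/133, 1/7)
V = N + t·(D−N) with t = 20/19, so NV:VD = t:(1−t) = 20/19:-1/19

NV:VD = -20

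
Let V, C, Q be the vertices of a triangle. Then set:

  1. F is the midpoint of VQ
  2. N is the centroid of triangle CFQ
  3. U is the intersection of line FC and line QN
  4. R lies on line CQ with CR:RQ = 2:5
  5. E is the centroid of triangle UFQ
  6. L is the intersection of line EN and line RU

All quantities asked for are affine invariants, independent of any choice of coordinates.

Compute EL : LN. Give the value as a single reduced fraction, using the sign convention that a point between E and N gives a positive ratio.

Assign V = (0, 0), C = (1, 0), Q = (0, 1) — the answer is frame-independent, so this choice is without loss of generality.
1. F is the midpoint of VQ ⇒ F = (0, 1/2)
2. N is the centroid of triangle CFQ ⇒ N = (1/3, 1/2)
3. U is the intersection of line FC and line QN ⇒ U = (1/2, 1/4)
4. R lies on line CQ with CR:RQ = 2:5 ⇒ R = (5/7, 2/7)
5. E is the centroid of triangle UFQ ⇒ E = (1/6, 7/12)
6. L is the intersection of line EN and line RU ⇒ L = (3/4, 7/24)
L = E + t·(N−E) with t = 7/2, so EL:LN = t:(1−t) = 7/2:-5/2

EL:LN = -7/5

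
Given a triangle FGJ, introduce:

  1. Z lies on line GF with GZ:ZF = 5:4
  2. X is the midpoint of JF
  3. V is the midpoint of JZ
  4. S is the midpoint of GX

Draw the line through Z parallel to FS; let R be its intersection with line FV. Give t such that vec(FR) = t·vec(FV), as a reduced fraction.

Set F = (0, 0), G = (1, 0), J = (0, 1); any affine frame gives the same invariant.
1. Z lies on line GF with GZ:ZF = 5:4 ⇒ Z = (4/9, 0)
2. X is the midpoint of JF ⇒ X = (0, 1/2)
3. V is the midpoint of JZ ⇒ V = (2/9, 1/2)
4. S is the midpoint of GX ⇒ S = (1/2, 1/4)
through Z parallel to FS: direction (1/2, 1/4); meets FV at R = (-8/63, -2/7)
R = F + t·(V−F) with t = -4/7

t = -4/7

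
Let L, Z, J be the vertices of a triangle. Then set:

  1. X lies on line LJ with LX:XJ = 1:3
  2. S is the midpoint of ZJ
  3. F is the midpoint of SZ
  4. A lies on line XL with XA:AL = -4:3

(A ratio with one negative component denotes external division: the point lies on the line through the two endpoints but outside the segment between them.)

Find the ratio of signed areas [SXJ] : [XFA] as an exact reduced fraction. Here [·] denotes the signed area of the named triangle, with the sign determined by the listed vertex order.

Set L = (0, 0), Z = (1, 0), J = (0, 1); any affine frame gives the same invariant.
1. X lies on line LJ with LX:XJ = 1:3 ⇒ X = (0, 1/4)
2. S is the midpoint of ZJ ⇒ S = (1/2, 1/2)
3. F is the midpoint of SZ ⇒ F = (3/4, 1/4)
4. A lies on line XL with XA:AL = -4:3 ⇒ A = (0, -3/4)
2·[SXJ] = -3/8, 2·[XFA] = -3/4
[SXJ]:[XFA] = -3/8:-3/4 = 1/2

[SXJ]:[XFA] = 1/2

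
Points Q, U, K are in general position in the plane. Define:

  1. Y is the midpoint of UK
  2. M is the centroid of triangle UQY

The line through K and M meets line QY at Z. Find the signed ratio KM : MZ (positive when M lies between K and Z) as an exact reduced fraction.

Work in coordinates with Q = (0, 0), U = (1, 0), K = (0, 1).
1. Y is the midpoint of UK ⇒ Y = (1/2, 1/2)
2. M is the centroid of triangle UQY ⇒ M = (1/2, 1/6)
line KM meets QY at Z = (3/8, 3/8)
M = K + t·(Z−K) with t = 4/3, so KM:MZ = 4/3:-1/3

KM:MZ = -4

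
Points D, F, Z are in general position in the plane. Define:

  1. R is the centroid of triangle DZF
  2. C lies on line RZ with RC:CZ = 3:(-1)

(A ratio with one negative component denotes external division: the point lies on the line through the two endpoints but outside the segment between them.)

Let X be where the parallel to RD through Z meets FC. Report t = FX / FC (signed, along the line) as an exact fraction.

t = 4/5

Work in coordinates with D = (0, 0), F = (1, 0), Z = (0, 1).
1. R is the centroid of triangle DZF ⇒ R = (1/3, 1/3)
2. C lies on line RZ with RC:CZ = 3:(-1) ⇒ C = (-1/6, 4/3)
through Z parallel to RD: direction (-1/3, -1/3); meets FC at X = (1/15, 16/15)
X = F + t·(C−F) with t = 4/5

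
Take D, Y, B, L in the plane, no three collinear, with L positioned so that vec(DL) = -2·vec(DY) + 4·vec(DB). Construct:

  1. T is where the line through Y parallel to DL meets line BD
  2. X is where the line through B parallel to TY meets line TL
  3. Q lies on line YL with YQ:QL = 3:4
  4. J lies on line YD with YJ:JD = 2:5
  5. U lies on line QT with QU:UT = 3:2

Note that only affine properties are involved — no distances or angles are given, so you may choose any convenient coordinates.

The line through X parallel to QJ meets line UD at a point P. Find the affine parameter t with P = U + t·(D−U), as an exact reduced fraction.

t = 11/46

Set D = (0, 0), Y = (1, 0), B = (0, 1), L = (-2, 4); any affine frame gives the same invariant.
1. T is where the line through Y parallel to DL meets line BD ⇒ T = (0, 2)
2. X is where the line through B parallel to TY meets line TL ⇒ X = (-1, 3)
3. Q lies on line YL with YQ:QL = 3:4 ⇒ Q = (-2/7, 12/7)
4. J lies on line YD with YJ:JD = 2:5 ⇒ J = (5/7, 0)
5. U lies on line QT with QU:UT = 3:2 ⇒ U = (-4/35, 66/35)
through X parallel to QJ: direction (1, -12/7); meets UD at P = (-2/23, 33/23)
P = U + t·(D−U) with t = 11/46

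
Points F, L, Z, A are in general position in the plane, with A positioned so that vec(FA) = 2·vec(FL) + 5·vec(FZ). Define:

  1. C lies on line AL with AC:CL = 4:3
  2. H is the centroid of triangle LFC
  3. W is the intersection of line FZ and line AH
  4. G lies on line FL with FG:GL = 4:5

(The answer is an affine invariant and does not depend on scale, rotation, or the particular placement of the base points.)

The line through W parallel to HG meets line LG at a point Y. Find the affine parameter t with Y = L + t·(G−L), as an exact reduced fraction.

t = -28/125

Set F = (0, 0), L = (1, 0), Z = (0, 1), A = (2, 5); any affine frame gives the same invariant.
1. C lies on line AL with AC:CL = 4:3 ⇒ C = (10/7, 15/7)
2. H is the centroid of triangle LFC ⇒ H = (17/21, 5/7)
3. W is the intersection of line FZ and line AH ⇒ W = (0, -11/5)
4. G lies on line FL with FG:GL = 4:5 ⇒ G = (4/9, 0)
through W parallel to HG: direction (-23/63, -5/7); meets LG at Y = (253/225, 0)
Y = L + t·(G−L) with t = -28/125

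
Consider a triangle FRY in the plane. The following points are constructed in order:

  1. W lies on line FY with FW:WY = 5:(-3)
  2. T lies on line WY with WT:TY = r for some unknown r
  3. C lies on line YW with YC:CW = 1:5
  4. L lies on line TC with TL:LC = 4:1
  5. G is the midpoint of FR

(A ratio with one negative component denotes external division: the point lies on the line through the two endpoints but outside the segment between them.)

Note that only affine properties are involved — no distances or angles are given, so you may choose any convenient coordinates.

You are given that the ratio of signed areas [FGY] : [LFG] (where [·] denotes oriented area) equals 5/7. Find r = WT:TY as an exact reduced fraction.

Work in coordinates with F = (0, 0), R = (1, 0), Y = (0, 1).
1. W lies on line FY with FW:WY = 5:(-3) ⇒ W = (0, 5/2)
2. With WT:TY = r, write λ = r/(r+1) so T = W + λ·(Y−W); T is affine-linear in λ
3. C lies on line YW with YC:CW = 1:5 ⇒ C = (0, 5/4)
4. L lies on line TC with TL:LC = 4:1 ⇒ L is an affine combination of earlier points and hence also affine-linear in λ
5. G is the midpoint of FR ⇒ G = (1/2, 0)
Every point depending on T is an affine combination of T and λ-independent points, so each such coordinate is linear in λ; the λ² term in each signed area is a multiple of (Y−W)×(Y−W) = 0, so 2·[FGY] and 2·[LFG] are each linear in λ. Evaluating at λ=0 and λ=1:
  2·[FGY] = 1/2,   2·[LFG] = -3/20·λ + 3/4
So [FGY]:[LFG] = (1/2) / (-3/20·λ + 3/4). Setting this equal to 5/7:
  1/2 = 5/7·(-3/20·λ + 3/4)  ⇒  λ = 1/3
Then r = λ/(1−λ) = (1/3)/(2/3) = 1/2. Check: with r = 1/2, T = (0, 2) and [FGY]:[LFG] = 5/7 as required.

r = 1/2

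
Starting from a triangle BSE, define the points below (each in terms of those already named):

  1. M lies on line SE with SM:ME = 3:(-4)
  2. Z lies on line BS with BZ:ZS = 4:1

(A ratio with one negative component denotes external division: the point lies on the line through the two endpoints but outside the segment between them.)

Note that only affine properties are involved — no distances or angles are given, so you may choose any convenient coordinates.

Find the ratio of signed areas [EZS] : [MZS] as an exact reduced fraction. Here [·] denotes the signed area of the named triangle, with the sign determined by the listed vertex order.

[EZS]:[MZS] = -1/3

Choose coordinates B = (0, 0), S = (1, 0), E = (0, 1).
1. M lies on line SE with SM:ME = 3:(-4) ⇒ M = (4, -3)
2. Z lies on line BS with BZ:ZS = 4:1 ⇒ Z = (4/5, 0)
2·[EZS] = 1/5, 2·[MZS] = -3/5
[EZS]:[MZS] = 1/5:-3/5 = -1/3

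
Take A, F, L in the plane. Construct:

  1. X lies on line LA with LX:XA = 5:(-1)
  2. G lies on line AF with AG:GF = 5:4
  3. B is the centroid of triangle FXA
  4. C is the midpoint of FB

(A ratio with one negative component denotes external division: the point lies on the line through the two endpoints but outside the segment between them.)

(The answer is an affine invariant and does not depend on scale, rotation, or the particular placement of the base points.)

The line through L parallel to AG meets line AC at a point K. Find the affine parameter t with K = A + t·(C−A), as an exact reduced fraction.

t = -24

Choose coordinates A = (0, 0), F = (1, 0), L = (0, 1).
1. X lies on line LA with LX:XA = 5:(-1) ⇒ X = (0, -1/4)
2. G lies on line AF with AG:GF = 5:4 ⇒ G = (5/9, 0)
3. B is the centroid of triangle FXA ⇒ B = (1/3, -1/12)
4. C is the midpoint of FB ⇒ C = (2/3, -1/24)
through L parallel to AG: direction (5/9, 0); meets AC at K = (-16, 1)
K = A + t·(C−A) with t = -24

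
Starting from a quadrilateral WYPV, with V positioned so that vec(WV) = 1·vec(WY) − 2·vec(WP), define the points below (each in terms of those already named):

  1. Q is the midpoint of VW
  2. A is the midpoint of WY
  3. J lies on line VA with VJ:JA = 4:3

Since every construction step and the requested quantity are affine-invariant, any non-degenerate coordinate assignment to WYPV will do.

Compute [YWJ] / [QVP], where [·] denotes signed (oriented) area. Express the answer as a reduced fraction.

Work in coordinates with W = (0, 0), Y = (1, 0), P = (0, 1), V = (1, -2).
1. Q is the midpoint of VW ⇒ Q = (1/2, -1)
2. A is the midpoint of WY ⇒ A = (1/2, 0)
3. J lies on line VA with VJ:JA = 4:3 ⇒ J = (5/7, -6/7)
2·[YWJ] = 6/7, 2·[QVP] = 1/2
[YWJ]:[QVP] = 6/7:1/2 = 12/7

[YWJ]:[QVP] = 12/7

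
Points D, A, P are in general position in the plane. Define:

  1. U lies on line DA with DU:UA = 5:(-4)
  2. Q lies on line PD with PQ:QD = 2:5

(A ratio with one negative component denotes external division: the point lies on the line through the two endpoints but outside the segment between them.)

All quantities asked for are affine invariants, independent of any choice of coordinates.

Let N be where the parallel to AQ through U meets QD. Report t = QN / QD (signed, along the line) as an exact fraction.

Choose coordinates D = (0, 0), A = (1, 0), P = (0, 1).
1. U lies on line DA with DU:UA = 5:(-4) ⇒ U = (5, 0)
2. Q lies on line PD with PQ:QD = 2:5 ⇒ Q = (0, 5/7)
through U parallel to AQ: direction (-1, 5/7); meets QD at N = (0, 25/7)
N = Q + t·(D−Q) with t = -4

t = -4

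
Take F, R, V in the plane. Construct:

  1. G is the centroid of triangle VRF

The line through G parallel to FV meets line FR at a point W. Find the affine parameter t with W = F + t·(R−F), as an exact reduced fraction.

t = 1/3

Set F = (0, 0), R = (1, 0), V = (0, 1); any affine frame gives the same invariant.
1. G is the centroid of triangle VRF ⇒ G = (1/3, 1/3)
through G parallel to FV: direction (0, 1); meets FR at W = (1/3, 0)
W = F + t·(R−F) with t = 1/3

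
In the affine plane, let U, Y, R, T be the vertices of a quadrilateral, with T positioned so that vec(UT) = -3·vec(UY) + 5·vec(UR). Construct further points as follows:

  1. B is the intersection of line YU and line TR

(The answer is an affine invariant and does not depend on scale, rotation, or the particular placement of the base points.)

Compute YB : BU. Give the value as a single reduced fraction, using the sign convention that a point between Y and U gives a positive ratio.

YB:BU = 1/3

Choose coordinates U = (0, 0), Y = (1, 0), R = (0, 1), T = (-3, 5).
1. B is the intersection of line YU and line TR ⇒ B = (3/4, 0)
B = Y + t·(U−Y) with t = 1/4, so YB:BU = t:(1−t) = 1/4:3/4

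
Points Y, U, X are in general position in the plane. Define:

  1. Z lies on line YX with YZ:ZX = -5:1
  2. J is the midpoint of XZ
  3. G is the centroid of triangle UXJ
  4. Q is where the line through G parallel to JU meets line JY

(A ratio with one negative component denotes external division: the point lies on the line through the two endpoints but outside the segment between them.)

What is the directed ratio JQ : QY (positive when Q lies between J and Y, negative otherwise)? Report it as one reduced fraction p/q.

Choose coordinates Y = (0, 0), U = (1, 0), X = (0, 1).
1. Z lies on line YX with YZ:ZX = -5:1 ⇒ Z = (0, 5/4)
2. J is the midpoint of XZ ⇒ J = (0, 9/8)
3. G is the centroid of triangle UXJ ⇒ G = (1/3, 17/24)
4. Q is where the line through G parallel to JU meets line JY ⇒ Q = (0, 13/12)
Q = J + t·(Y−J) with t = 1/27, so JQ:QY = t:(1−t) = 1/27:26/27

JQ:QY = 1/26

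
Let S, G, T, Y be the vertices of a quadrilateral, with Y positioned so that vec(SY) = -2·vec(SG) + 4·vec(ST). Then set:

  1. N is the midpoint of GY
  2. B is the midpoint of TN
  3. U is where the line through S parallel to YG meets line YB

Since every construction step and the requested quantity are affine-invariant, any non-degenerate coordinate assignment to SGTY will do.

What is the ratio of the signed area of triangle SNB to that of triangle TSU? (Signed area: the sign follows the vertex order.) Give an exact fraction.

[SNB]:[TSU] = -1/48

Choose coordinates S = (0, 0), G = (1, 0), T = (0, 1), Y = (-2, 4).
1. N is the midpoint of GY ⇒ N = (-1/2, 2)
2. B is the midpoint of TN ⇒ B = (-1/4, 3/2)
3. U is where the line through S parallel to YG meets line YB ⇒ U = (12, -16)
2·[SNB] = -1/4, 2·[TSU] = 12
[SNB]:[TSU] = -1/4:12 = -1/48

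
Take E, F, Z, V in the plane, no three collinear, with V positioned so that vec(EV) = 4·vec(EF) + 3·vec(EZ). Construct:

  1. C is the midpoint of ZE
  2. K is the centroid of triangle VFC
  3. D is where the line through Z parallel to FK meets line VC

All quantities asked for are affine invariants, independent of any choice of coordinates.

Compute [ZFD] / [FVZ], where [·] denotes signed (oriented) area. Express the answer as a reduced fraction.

[ZFD]:[FVZ] = -11/54

Set E = (0, 0), F = (1, 0), Z = (0, 1), V = (4, 3); any affine frame gives the same invariant.
1. C is the midpoint of ZE ⇒ C = (0, 1/2)
2. K is the centroid of triangle VFC ⇒ K = (5/3, 7/6)
3. D is where the line through Z parallel to FK meets line VC ⇒ D = (-4/9, 2/9)
2·[ZFD] = -11/9, 2·[FVZ] = 6
[ZFD]:[FVZ] = -11/9:6 = -11/54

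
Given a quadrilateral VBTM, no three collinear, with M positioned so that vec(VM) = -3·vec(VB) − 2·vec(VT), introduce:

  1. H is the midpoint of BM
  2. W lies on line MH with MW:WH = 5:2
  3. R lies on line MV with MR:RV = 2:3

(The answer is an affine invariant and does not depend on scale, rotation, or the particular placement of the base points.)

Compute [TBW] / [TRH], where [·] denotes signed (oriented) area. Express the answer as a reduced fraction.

Work in coordinates with V = (0, 0), B = (1, 0), T = (0, 1), M = (-3, -2).
1. H is the midpoint of BM ⇒ H = (-1, -1)
2. W lies on line MH with MW:WH = 5:2 ⇒ W = (-11/7, -9/7)
3. R lies on line MV with MR:RV = 2:3 ⇒ R = (-9/5, -6/5)
2·[TBW] = -27/7, 2·[TRH] = 7/5
[TBW]:[TRH] = -27/7:7/5 = -135/49

[TBW]:[TRH] = -135/49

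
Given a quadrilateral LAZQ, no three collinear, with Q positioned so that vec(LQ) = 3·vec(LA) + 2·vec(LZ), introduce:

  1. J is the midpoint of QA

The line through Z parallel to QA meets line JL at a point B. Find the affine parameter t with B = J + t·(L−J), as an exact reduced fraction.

t = 2

Assign L = (0, 0), A = (1, 0), Z = (0, 1), Q = (3, 2) — the answer is frame-independent, so this choice is without loss of generality.
1. J is the midpoint of QA ⇒ J = (2, 1)
through Z parallel to QA: direction (-2, -2); meets JL at B = (-2, -1)
B = J + t·(L−J) with t = 2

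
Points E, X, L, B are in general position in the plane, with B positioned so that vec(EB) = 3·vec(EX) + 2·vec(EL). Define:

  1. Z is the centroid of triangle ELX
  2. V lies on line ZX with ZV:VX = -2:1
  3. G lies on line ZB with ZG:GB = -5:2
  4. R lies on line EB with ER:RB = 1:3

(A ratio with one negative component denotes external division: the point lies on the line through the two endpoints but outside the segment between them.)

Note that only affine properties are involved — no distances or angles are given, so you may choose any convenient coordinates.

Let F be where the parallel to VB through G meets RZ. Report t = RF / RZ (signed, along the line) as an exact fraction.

t = -71/9

Work in coordinates with E = (0, 0), X = (1, 0), L = (0, 1), B = (3, 2).
1. Z is the centroid of triangle ELX ⇒ Z = (1/3, 1/3)
2. V lies on line ZX with ZV:VX = -2:1 ⇒ V = (5/3, -1/3)
3. G lies on line ZB with ZG:GB = -5:2 ⇒ G = (43/9, 28/9)
4. R lies on line EB with ER:RB = 1:3 ⇒ R = (3/4, 1/2)
through G parallel to VB: direction (4/3, 7/3); meets RZ at F = (109/27, 49/27)
F = R + t·(Z−R) with t = -71/9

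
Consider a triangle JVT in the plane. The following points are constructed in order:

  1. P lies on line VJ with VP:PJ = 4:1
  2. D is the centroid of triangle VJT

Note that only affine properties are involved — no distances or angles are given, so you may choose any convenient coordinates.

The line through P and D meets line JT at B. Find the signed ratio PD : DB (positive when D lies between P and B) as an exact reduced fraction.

PD:DB = -2/5

Set J = (0, 0), V = (1, 0), T = (0, 1); any affine frame gives the same invariant.
1. P lies on line VJ with VP:PJ = 4:1 ⇒ P = (1/5, 0)
2. D is the centroid of triangle VJT ⇒ D = (1/3, 1/3)
line PD meets JT at B = (0, -1/2)
D = P + t·(B−P) with t = -2/3, so PD:DB = -2/3:5/3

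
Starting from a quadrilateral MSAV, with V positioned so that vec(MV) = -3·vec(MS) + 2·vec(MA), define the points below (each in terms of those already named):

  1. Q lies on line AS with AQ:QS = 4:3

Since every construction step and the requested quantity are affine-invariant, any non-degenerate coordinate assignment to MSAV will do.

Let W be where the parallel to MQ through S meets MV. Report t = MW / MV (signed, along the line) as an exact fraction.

t = -3/17

Assign M = (0, 0), S = (1, 0), A = (0, 1), V = (-3, 2) — the answer is frame-independent, so this choice is without loss of generality.
1. Q lies on line AS with AQ:QS = 4:3 ⇒ Q = (4/7, 3/7)
through S parallel to MQ: direction (4/7, 3/7); meets MV at W = (9/17, -6/17)
W = M + t·(V−M) with t = -3/17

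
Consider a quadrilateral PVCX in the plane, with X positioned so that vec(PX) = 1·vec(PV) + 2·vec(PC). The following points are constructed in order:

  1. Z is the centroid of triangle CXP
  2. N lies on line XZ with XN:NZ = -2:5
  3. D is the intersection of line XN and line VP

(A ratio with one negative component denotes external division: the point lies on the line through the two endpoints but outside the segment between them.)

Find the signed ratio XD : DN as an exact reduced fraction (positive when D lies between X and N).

XD:DN = -3/4

Assign P = (0, 0), V = (1, 0), C = (0, 1), X = (1, 2) — the answer is frame-independent, so this choice is without loss of generality.
1. Z is the centroid of triangle CXP ⇒ Z = (1/3, 1)
2. N lies on line XZ with XN:NZ = -2:5 ⇒ N = (13/9, 8/3)
3. D is the intersection of line XN and line VP ⇒ D = (-1/3, 0)
D = X + t·(N−X) with t = -3, so XD:DN = t:(1−t) = -3:4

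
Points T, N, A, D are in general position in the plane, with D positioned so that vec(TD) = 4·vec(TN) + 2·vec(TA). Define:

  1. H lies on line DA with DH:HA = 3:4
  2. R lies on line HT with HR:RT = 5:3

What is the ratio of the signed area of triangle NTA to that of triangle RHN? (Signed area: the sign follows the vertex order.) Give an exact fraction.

[NTA]:[RHN] = 56/55

Work in coordinates with T = (0, 0), N = (1, 0), A = (0, 1), D = (4, 2).
1. H lies on line DA with DH:HA = 3:4 ⇒ H = (16/7, 11/7)
2. R lies on line HT with HR:RT = 5:3 ⇒ R = (6/7, 33/56)
2·[NTA] = -1, 2·[RHN] = -55/56
[NTA]:[RHN] = -1:-55/56 = 56/55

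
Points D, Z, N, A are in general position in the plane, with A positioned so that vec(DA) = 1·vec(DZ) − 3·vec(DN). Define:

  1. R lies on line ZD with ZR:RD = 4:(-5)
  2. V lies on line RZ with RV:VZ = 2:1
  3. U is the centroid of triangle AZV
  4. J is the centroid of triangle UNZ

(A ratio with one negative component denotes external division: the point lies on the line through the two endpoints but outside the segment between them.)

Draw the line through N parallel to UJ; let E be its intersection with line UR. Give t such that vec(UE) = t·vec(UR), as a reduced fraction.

Work in coordinates with D = (0, 0), Z = (1, 0), N = (0, 1), A = (1, -3).
1. R lies on line ZD with ZR:RD = 4:(-5) ⇒ R = (5, 0)
2. V lies on line RZ with RV:VZ = 2:1 ⇒ V = (7/3, 0)
3. U is the centroid of triangle AZV ⇒ U = (13/9, -1)
4. J is the centroid of triangle UNZ ⇒ J = (22/27, 0)
through N parallel to UJ: direction (-17/27, 1); meets UR at E = (1309/1017, -118/113)
E = U + t·(R−U) with t = -5/113

t = -5/113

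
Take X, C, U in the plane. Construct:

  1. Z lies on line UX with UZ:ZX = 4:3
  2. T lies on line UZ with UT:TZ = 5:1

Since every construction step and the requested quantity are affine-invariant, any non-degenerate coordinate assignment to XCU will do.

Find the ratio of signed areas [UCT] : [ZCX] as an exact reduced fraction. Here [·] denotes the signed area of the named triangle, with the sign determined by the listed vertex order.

Set X = (0, 0), C = (1, 0), U = (0, 1); any affine frame gives the same invariant.
1. Z lies on line UX with UZ:ZX = 4:3 ⇒ Z = (0, 3/7)
2. T lies on line UZ with UT:TZ = 5:1 ⇒ T = (0, 11/21)
2·[UCT] = -10/21, 2·[ZCX] = -3/7
[UCT]:[ZCX] = -10/21:-3/7 = 10/9

[UCT]:[ZCX] = 10/9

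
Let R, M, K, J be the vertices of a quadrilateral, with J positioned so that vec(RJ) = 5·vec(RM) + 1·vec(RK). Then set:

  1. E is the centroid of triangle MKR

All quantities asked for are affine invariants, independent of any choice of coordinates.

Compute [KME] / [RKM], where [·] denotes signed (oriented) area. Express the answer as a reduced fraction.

Set R = (0, 0), M = (1, 0), K = (0, 1), J = (5, 1); any affine frame gives the same invariant.
1. E is the centroid of triangle MKR ⇒ E = (1/3, 1/3)
2·[KME] = -1/3, 2·[RKM] = -1
[KME]:[RKM] = -1/3:-1 = 1/3

[KME]:[RKM] = 1/3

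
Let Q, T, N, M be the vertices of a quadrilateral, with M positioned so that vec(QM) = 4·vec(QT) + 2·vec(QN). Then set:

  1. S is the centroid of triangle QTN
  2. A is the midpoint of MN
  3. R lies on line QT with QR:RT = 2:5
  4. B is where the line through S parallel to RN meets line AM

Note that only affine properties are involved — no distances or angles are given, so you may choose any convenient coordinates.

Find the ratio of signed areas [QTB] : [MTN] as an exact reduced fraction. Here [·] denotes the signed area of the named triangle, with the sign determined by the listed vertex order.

[QTB]:[MTN] = -31/150

Set Q = (0, 0), T = (1, 0), N = (0, 1), M = (4, 2); any affine frame gives the same invariant.
1. S is the centroid of triangle QTN ⇒ S = (1/3, 1/3)
2. A is the midpoint of MN ⇒ A = (2, 3/2)
3. R lies on line QT with QR:RT = 2:5 ⇒ R = (2/7, 0)
4. B is where the line through S parallel to RN meets line AM ⇒ B = (2/15, 31/30)
2·[QTB] = 31/30, 2·[MTN] = -5
[QTB]:[MTN] = 31/30:-5 = -31/150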